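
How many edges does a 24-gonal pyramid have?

A pyramid on an n-gon base has one n-gon and n triangles: V = 24 + 1 = 25, E = 2·24 = 48, F = 24 + 1 = 25.

48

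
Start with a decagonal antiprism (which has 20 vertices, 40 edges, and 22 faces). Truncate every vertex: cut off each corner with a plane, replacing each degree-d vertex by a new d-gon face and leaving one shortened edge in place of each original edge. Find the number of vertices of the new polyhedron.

80

Truncation replaces each original edge-end by a new vertex, so V′ = 2E = 80.
Each original edge survives, and each old vertex of degree d contributes d new edges; summing degrees gives Σd = 2E, so E′ = E + 2E = 3E = 120.
Each original face survives and each original vertex becomes one new face: F′ = F + V = 42.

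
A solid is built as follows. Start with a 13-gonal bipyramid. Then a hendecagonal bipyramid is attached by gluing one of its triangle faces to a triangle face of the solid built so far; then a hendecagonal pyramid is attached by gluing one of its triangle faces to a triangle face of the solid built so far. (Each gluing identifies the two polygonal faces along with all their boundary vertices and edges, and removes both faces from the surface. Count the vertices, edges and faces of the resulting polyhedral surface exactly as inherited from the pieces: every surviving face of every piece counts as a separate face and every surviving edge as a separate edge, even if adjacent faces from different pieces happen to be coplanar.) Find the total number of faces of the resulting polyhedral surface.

56

A 13-gonal bipyramid: V=15, E=39, F=26.
Attach a hendecagonal bipyramid (V=13, E=33, F=22) along a 3-gon: merge 3 vertices and 3 edges, delete both glued faces → V=25, E=69, F=46.
Attach a hendecagonal pyramid (V=12, E=22, F=12) along a 3-gon: merge 3 vertices and 3 edges, delete both glued faces → V=34, E=88, F=56.
Check: V − E + F = 34 − 88 + 56 = 2.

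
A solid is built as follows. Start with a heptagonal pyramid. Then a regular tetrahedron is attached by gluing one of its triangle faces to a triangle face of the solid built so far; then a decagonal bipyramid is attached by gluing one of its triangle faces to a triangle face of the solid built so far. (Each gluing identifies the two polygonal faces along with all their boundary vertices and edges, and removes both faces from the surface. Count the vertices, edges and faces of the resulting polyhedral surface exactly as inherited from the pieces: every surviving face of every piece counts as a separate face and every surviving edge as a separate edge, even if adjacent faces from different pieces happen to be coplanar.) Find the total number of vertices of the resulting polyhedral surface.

A heptagonal pyramid: V=8, E=14, F=8.
Attach a regular tetrahedron (V=4, E=6, F=4) along a 3-gon: merge 3 vertices and 3 edges, delete both glued faces → V=9, E=17, F=10.
Attach a decagonal bipyramid (V=12, E=30, F=20) along a 3-gon: merge 3 vertices and 3 edges, delete both glued faces → V=18, E=44, F=28.
Check: V − E + F = 18 − 44 + 28 = 2.

18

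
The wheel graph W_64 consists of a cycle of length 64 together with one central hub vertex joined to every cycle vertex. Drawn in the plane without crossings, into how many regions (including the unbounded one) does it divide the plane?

W_64 has V = 64 + 1 = 65 vertices and E = 2·64 = 128 edges.
By Euler's formula F = 2 − V + E = 2 − 65 + 128 = 65.

65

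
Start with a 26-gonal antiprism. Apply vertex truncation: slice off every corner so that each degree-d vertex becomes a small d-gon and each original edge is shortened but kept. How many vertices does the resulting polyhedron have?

208

The base solid has V = 52, E = 104, F = 54.
Truncation replaces each original edge-end by a new vertex, so V′ = 2E = 208.
Each original edge survives, and each old vertex of degree d contributes d new edges; summing degrees gives Σd = 2E, so E′ = E + 2E = 3E = 312.
Each original face survives and each original vertex becomes one new face: F′ = F + V = 106.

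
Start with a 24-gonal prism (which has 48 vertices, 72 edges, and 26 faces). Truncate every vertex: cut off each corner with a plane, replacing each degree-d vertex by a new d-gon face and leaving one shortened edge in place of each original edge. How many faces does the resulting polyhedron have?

Truncation replaces each original edge-end by a new vertex, so V′ = 2E = 144.
Each original edge survives, and each old vertex of degree d contributes d new edges; summing degrees gives Σd = 2E, so E′ = E + 2E = 3E = 216.
Each original face survives and each original vertex becomes one new face: F′ = F + V = 74.

74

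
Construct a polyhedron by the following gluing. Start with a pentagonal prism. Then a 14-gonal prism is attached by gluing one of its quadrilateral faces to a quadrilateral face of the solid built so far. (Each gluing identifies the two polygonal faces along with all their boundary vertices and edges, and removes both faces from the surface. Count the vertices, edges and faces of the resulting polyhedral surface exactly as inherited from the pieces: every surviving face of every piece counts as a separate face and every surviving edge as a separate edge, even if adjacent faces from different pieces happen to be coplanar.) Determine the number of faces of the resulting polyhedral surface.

A pentagonal prism: V=10, E=15, F=7.
Attach a 14-gonal prism (V=28, E=42, F=16) along a 4-gon: merge 4 vertices and 4 edges, delete both glued faces → V=34, E=53, F=21.
Check: V − E + F = 34 − 53 + 21 = 2.

21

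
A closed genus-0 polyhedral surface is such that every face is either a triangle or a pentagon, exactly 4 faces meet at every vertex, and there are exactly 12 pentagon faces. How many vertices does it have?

Let x be the number of triangles; then F = 12 + x.
Edge–face incidences: 2E = 5·12 + 3·x = 60 + 3x.
Every vertex has degree 4, so 4V = 2E.
Euler: V − E + F = 2 ⇒ (2E)/4 − E + (12 + x) = 2.
Multiply by 8: 2·(2E) − 4·(2E) + 8·(12 + x) = 16, i.e. 96 + 8x − 2·(60 + 3x) = 16.
Collecting terms: 2x − 24 = 16, so 2x = 40, so x = 20.
Then 2E = 60 + 3·20 = 120, so E = 60, V = 2E/4 = 30, F = 12 + 20 = 32.

30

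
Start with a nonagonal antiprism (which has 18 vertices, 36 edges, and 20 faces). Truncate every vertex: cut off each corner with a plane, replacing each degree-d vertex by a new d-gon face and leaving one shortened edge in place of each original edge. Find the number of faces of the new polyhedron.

Truncation replaces each original edge-end by a new vertex, so V′ = 2E = 72.
Each original edge survives, and each old vertex of degree d contributes d new edges; summing degrees gives Σd = 2E, so E′ = E + 2E = 3E = 108.
Each original face survives and each original vertex becomes one new face: F′ = F + V = 38.

38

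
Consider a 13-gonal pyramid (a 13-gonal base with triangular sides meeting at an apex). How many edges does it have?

26

A pyramid on an n-gon base has one n-gon and n triangles: V = 13 + 1 = 14, E = 2·13 = 26, F = 13 + 1 = 14.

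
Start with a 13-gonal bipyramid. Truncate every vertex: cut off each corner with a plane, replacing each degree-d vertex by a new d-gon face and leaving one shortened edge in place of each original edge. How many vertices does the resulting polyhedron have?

78

The base solid has V = 15, E = 39, F = 26.
Truncation replaces each original edge-end by a new vertex, so V′ = 2E = 78.
Each original edge survives, and each old vertex of degree d contributes d new edges; summing degrees gives Σd = 2E, so E′ = E + 2E = 3E = 117.
Each original face survives and each original vertex becomes one new face: F′ = F + V = 41.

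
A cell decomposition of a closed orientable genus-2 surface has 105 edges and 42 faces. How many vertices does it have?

For a closed orientable surface of genus 2, χ = 2 − 2·2 = -2.
V = -2 + E − F = -2 + 105 − 42 = 61.

61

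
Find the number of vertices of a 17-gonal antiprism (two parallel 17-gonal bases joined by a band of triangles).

An antiprism on an n-gon has two n-gon caps and 2n triangles: V = 2·17 = 34, E = 4·17 = 68, F = 2·17 + 2 = 36.
Check: V − E + F = 34 − 68 + 36 = 2.

34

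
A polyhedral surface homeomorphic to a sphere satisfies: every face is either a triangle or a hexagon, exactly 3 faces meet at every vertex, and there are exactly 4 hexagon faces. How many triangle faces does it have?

Let x be the number of triangles; then F = 4 + x.
Edge–face incidences: 2E = 6·4 + 3·x = 24 + 3x.
Every vertex has degree 3, so 3V = 2E.
Euler: V − E + F = 2 ⇒ (2E)/3 − E + (4 + x) = 2.
Multiply by 6: 2·(2E) − 3·(2E) + 6·(4 + x) = 12, i.e. 24 + 6x − (24 + 3x) = 12.
Collecting terms: 3x = 12, so x = 4.
Then 2E = 24 + 3·4 = 36, so E = 18, V = 2E/3 = 12, F = 4 + 4 = 8.

4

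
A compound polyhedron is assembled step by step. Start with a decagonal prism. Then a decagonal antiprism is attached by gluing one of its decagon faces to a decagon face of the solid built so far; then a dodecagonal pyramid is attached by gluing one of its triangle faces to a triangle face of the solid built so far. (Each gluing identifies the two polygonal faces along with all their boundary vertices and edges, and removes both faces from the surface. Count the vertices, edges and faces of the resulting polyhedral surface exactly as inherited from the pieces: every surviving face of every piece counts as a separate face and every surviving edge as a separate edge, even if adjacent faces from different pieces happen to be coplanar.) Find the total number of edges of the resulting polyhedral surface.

81

A decagonal prism: V=20, E=30, F=12.
Attach a decagonal antiprism (V=20, E=40, F=22) along a 10-gon: merge 10 vertices and 10 edges, delete both glued faces → V=30, E=60, F=32.
Attach a dodecagonal pyramid (V=13, E=24, F=13) along a 3-gon: merge 3 vertices and 3 edges, delete both glued faces → V=40, E=81, F=43.
Check: V − E + F = 40 − 81 + 43 = 2.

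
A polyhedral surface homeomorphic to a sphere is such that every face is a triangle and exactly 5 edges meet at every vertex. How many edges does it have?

Each face has 3 edges and each edge borders two faces, so 2E = 3F.
Each vertex has degree 5, so 5V = 2E and hence V = 3F/5.
Euler: V − E + F = 2 ⇒ (3F/5) − (3F/2) + F = 2.
Multiply by 10: (6 − 15 + 10)F = 20, i.e. 1F = 20.
So F = 20, E = 3·20/2 = 30, V = 3·20/5 = 12.

30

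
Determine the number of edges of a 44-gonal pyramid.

88

A pyramid on an n-gon base has one n-gon and n triangles: V = 44 + 1 = 45, E = 2·44 = 88, F = 44 + 1 = 45.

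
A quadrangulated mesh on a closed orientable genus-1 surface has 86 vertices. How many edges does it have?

172

χ = 2 − 2·1 = 0, and every face is a square so 4F = 2E.
V − E + F = 0 with E = 4F/2 gives 86 − (4/2 − 1)·F = 0, so F = 86 and E = 172.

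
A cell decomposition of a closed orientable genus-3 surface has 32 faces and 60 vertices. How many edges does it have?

For a closed orientable surface of genus 3, χ = 2 − 2·3 = -4.
E = V + F − (-4) = 60 + 32 − (-4) = 96.

96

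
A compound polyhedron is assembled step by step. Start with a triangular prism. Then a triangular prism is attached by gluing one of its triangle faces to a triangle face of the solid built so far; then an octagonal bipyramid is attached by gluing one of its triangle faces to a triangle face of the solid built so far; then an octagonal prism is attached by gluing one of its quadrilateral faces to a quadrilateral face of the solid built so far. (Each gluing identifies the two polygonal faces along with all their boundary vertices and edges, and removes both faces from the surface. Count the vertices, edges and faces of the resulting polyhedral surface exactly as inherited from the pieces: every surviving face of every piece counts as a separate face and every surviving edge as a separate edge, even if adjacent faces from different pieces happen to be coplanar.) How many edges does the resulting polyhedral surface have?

A triangular prism: V=6, E=9, F=5.
Attach a triangular prism (V=6, E=9, F=5) along a 3-gon: merge 3 vertices and 3 edges, delete both glued faces → V=9, E=15, F=8.
Attach an octagonal bipyramid (V=10, E=24, F=16) along a 3-gon: merge 3 vertices and 3 edges, delete both glued faces → V=16, E=36, F=22.
Attach an octagonal prism (V=16, E=24, F=10) along a 4-gon: merge 4 vertices and 4 edges, delete both glued faces → V=28, E=56, F=30.
Check: V − E + F = 28 − 56 + 30 = 2.

56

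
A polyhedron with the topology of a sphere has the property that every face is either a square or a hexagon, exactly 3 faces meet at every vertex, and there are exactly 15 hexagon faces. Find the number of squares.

6

Let x be the number of squares; then F = 15 + x.
Edge–face incidences: 2E = 6·15 + 4·x = 90 + 4x.
Every vertex has degree 3, so 3V = 2E.
Euler: V − E + F = 2 ⇒ (2E)/3 − E + (15 + x) = 2.
Multiply by 6: 2·(2E) − 3·(2E) + 6·(15 + x) = 12, i.e. 90 + 6x − (90 + 4x) = 12.
Collecting terms: 2x = 12, so x = 6.
Then 2E = 90 + 4·6 = 114, so E = 57, V = 2E/3 = 38, F = 15 + 6 = 21.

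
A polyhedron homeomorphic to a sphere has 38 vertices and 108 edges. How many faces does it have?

Here V − E + F = 2.
F = 2 − V + E = 2 − 38 + 108 = 72.

72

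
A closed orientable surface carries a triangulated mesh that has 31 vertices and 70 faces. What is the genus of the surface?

Every face is a triangle, so 2E = 3·70 = 210, giving E = 105.
χ = V − E + F = 31 − 105 + 70 = -4.
For a closed orientable surface χ = 2 − 2g, so g = (2 − (-4))/2 = 3.

3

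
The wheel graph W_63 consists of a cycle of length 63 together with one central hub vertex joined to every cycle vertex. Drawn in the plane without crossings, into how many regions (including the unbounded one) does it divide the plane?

64

W_63 has V = 63 + 1 = 64 vertices and E = 2·63 = 126 edges.
By Euler's formula F = 2 − V + E = 2 − 64 + 126 = 64.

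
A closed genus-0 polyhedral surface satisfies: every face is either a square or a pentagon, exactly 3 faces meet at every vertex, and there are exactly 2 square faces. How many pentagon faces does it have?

Let x be the number of pentagons; then F = 2 + x.
Edge–face incidences: 2E = 4·2 + 5·x = 8 + 5x.
Every vertex has degree 3, so 3V = 2E.
Euler: V − E + F = 2 ⇒ (2E)/3 − E + (2 + x) = 2.
Multiply by 6: 2·(2E) − 3·(2E) + 6·(2 + x) = 12, i.e. 12 + 6x − (8 + 5x) = 12.
Collecting terms: x + 4 = 12, so x = 8.
Then 2E = 8 + 5·8 = 48, so E = 24, V = 2E/3 = 16, F = 2 + 8 = 10.

8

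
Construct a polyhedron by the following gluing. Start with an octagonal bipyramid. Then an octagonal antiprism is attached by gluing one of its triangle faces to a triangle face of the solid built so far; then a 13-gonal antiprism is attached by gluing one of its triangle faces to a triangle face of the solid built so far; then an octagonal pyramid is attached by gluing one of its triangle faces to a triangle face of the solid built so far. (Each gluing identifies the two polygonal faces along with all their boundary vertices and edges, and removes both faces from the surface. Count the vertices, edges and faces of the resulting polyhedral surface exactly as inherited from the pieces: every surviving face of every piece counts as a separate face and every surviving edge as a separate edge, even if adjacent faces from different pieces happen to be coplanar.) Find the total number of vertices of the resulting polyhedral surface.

52

An octagonal bipyramid: V=10, E=24, F=16.
Attach an octagonal antiprism (V=16, E=32, F=18) along a 3-gon: merge 3 vertices and 3 edges, delete both glued faces → V=23, E=53, F=32.
Attach a 13-gonal antiprism (V=26, E=52, F=28) along a 3-gon: merge 3 vertices and 3 edges, delete both glued faces → V=46, E=102, F=58.
Attach an octagonal pyramid (V=9, E=16, F=9) along a 3-gon: merge 3 vertices and 3 edges, delete both glued faces → V=52, E=115, F=65.
Check: V − E + F = 52 − 115 + 65 = 2.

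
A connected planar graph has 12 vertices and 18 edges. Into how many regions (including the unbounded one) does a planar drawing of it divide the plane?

8

Euler's formula for a connected plane graph: V − E + F = 2, so F = 2 − 12 + 18 = 8.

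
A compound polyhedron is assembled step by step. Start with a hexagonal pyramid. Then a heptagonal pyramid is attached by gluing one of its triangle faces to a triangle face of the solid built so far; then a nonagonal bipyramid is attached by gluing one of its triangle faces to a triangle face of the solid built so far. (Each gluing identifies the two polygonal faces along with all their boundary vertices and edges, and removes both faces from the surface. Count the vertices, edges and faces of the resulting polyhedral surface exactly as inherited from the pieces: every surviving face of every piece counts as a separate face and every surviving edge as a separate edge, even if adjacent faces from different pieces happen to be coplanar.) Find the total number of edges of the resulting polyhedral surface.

47

A hexagonal pyramid: V=7, E=12, F=7.
Attach a heptagonal pyramid (V=8, E=14, F=8) along a 3-gon: merge 3 vertices and 3 edges, delete both glued faces → V=12, E=23, F=13.
Attach a nonagonal bipyramid (V=11, E=27, F=18) along a 3-gon: merge 3 vertices and 3 edges, delete both glued faces → V=20, E=47, F=29.
Check: V − E + F = 20 − 47 + 29 = 2.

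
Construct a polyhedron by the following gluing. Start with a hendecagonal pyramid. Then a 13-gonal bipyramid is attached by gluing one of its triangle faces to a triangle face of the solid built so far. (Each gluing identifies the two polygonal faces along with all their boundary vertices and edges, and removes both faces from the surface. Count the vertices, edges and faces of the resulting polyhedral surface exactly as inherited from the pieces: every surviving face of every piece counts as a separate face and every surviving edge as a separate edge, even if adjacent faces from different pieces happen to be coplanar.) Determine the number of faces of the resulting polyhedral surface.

36

A hendecagonal pyramid: V=12, E=22, F=12.
Attach a 13-gonal bipyramid (V=15, E=39, F=26) along a 3-gon: merge 3 vertices and 3 edges, delete both glued faces → V=24, E=58, F=36.
Check: V − E + F = 24 − 58 + 36 = 2.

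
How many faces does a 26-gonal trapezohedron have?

The n-trapezohedron (dual of the n-antiprism) has V = 2·26 + 2 = 54, E = 4·26 = 104, F = 2·26 = 52.

52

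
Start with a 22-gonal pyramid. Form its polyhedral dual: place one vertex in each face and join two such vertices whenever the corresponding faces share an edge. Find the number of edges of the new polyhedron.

The base solid has V = 23, E = 44, F = 23.
The dual swaps V and F and preserves E: V′ = F = 23, E′ = E = 44, F′ = V = 23.

44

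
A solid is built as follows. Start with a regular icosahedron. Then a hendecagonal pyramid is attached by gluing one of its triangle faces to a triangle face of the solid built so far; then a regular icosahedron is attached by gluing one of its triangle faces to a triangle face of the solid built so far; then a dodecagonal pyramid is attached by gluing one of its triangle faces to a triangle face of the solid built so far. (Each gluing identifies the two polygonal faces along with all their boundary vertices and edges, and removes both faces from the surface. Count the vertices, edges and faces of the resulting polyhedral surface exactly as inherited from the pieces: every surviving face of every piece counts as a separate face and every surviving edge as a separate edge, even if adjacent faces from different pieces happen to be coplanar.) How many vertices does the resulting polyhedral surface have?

40

A regular icosahedron: V=12, E=30, F=20.
Attach a hendecagonal pyramid (V=12, E=22, F=12) along a 3-gon: merge 3 vertices and 3 edges, delete both glued faces → V=21, E=49, F=30.
Attach a regular icosahedron (V=12, E=30, F=20) along a 3-gon: merge 3 vertices and 3 edges, delete both glued faces → V=30, E=76, F=48.
Attach a dodecagonal pyramid (V=13, E=24, F=13) along a 3-gon: merge 3 vertices and 3 edges, delete both glued faces → V=40, E=97, F=59.
Check: V − E + F = 40 − 97 + 59 = 2.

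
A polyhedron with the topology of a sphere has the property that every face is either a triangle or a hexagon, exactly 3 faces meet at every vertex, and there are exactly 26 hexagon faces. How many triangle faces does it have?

Let x be the number of triangles; then F = 26 + x.
Edge–face incidences: 2E = 6·26 + 3·x = 156 + 3x.
Every vertex has degree 3, so 3V = 2E.
Euler: V − E + F = 2 ⇒ (2E)/3 − E + (26 + x) = 2.
Multiply by 6: 2·(2E) − 3·(2E) + 6·(26 + x) = 12, i.e. 156 + 6x − (156 + 3x) = 12.
Collecting terms: 3x = 12, so x = 4.
Then 2E = 156 + 3·4 = 168, so E = 84, V = 2E/3 = 56, F = 26 + 4 = 30.

4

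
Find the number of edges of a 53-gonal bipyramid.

A bipyramid over an n-gon has 2n triangular faces and n + 2 vertices: V = 53 + 2 = 55, E = 3·53 = 159, F = 2·53 = 106.

159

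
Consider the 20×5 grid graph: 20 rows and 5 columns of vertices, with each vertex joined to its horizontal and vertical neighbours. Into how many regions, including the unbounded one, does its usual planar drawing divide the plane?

77

The grid has V = 20·5 = 100 vertices and E = 20·4 + 5·19 = 175 edges.
F = 2 − V + E = 2 − 100 + 175 = 77.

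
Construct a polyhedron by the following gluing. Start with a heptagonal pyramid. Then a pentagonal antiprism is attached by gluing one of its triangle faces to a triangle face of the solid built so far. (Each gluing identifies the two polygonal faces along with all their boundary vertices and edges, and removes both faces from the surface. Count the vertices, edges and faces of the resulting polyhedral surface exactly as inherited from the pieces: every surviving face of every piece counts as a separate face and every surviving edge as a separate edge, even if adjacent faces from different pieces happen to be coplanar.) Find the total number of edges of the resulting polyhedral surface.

31

A heptagonal pyramid: V=8, E=14, F=8.
Attach a pentagonal antiprism (V=10, E=20, F=12) along a 3-gon: merge 3 vertices and 3 edges, delete both glued faces → V=15, E=31, F=18.
Check: V − E + F = 15 − 31 + 18 = 2.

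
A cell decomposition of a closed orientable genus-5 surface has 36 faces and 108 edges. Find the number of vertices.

64

For a closed orientable surface of genus 5, χ = 2 − 2·5 = -8.
V = -8 + E − F = -8 + 108 − 36 = 64.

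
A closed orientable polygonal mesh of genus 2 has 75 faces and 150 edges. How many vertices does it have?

For a closed orientable surface of genus 2, χ = 2 − 2·2 = -2.
V = -2 + E − F = -2 + 150 − 75 = 73.

73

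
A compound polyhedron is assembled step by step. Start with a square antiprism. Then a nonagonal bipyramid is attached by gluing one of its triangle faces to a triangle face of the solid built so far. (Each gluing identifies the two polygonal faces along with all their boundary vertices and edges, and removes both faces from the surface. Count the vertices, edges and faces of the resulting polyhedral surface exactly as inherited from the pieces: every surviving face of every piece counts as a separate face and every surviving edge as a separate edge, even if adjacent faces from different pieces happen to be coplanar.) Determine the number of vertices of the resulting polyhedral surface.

A square antiprism: V=8, E=16, F=10.
Attach a nonagonal bipyramid (V=11, E=27, F=18) along a 3-gon: merge 3 vertices and 3 edges, delete both glued faces → V=16, E=40, F=26.
Check: V − E + F = 16 − 40 + 26 = 2.

16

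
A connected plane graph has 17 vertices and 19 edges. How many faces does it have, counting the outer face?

4

Euler's formula for a connected plane graph: V − E + F = 2, so F = 2 − 17 + 19 = 4.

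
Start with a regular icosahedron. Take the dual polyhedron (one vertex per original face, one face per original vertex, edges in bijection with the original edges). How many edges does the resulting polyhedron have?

The base solid has V = 12, E = 30, F = 20.
The dual swaps V and F and preserves E: V′ = F = 20, E′ = E = 30, F′ = V = 12.

30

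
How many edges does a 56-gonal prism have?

168

A prism on an n-gon has two n-gon bases and n rectangular sides: V = 2·56 = 112, E = 3·56 = 168, F = 56 + 2 = 58.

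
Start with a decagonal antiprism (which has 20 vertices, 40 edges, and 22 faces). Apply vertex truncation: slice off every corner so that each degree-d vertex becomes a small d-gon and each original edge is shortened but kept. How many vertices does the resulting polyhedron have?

80

Truncation replaces each original edge-end by a new vertex, so V′ = 2E = 80.
Each original edge survives, and each old vertex of degree d contributes d new edges; summing degrees gives Σd = 2E, so E′ = E + 2E = 3E = 120.
Each original face survives and each original vertex becomes one new face: F′ = F + V = 42.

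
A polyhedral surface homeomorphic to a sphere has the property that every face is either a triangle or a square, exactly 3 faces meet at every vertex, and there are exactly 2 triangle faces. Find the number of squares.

Let x be the number of squares; then F = 2 + x.
Edge–face incidences: 2E = 3·2 + 4·x = 6 + 4x.
Every vertex has degree 3, so 3V = 2E.
Euler: V − E + F = 2 ⇒ (2E)/3 − E + (2 + x) = 2.
Multiply by 6: 2·(2E) − 3·(2E) + 6·(2 + x) = 12, i.e. 12 + 6x − (6 + 4x) = 12.
Collecting terms: 2x + 6 = 12, so 2x = 6, so x = 3.
Then 2E = 6 + 4·3 = 18, so E = 9, V = 2E/3 = 6, F = 2 + 3 = 5.

3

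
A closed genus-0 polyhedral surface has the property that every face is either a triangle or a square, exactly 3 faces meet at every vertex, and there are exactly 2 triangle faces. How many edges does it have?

Let x be the number of squares; then F = 2 + x.
Edge–face incidences: 2E = 3·2 + 4·x = 6 + 4x.
Every vertex has degree 3, so 3V = 2E.
Euler: V − E + F = 2 ⇒ (2E)/3 − E + (2 + x) = 2.
Multiply by 6: 2·(2E) − 3·(2E) + 6·(2 + x) = 12, i.e. 12 + 6x − (6 + 4x) = 12.
Collecting terms: 2x + 6 = 12, so 2x = 6, so x = 3.
Then 2E = 6 + 4·3 = 18, so E = 9, V = 2E/3 = 6, F = 2 + 3 = 5.

9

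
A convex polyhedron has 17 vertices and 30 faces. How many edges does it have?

Here V − E + F = 2.
E = V + F − (2) = 17 + 30 − (2) = 45.

45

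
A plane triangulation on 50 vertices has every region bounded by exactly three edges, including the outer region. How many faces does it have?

96

In a plane triangulation 3F = 2E and V − E + F = 2, so F = 2V − 4 = 2·50 − 4 = 96.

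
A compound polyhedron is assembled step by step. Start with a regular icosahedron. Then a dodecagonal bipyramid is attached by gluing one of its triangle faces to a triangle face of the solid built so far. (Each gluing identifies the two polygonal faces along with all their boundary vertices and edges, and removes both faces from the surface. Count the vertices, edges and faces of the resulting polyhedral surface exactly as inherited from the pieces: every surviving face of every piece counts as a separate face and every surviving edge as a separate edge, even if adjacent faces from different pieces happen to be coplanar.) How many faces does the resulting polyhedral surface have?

42

A regular icosahedron: V=12, E=30, F=20.
Attach a dodecagonal bipyramid (V=14, E=36, F=24) along a 3-gon: merge 3 vertices and 3 edges, delete both glued faces → V=23, E=63, F=42.
Check: V − E + F = 23 − 63 + 42 = 2.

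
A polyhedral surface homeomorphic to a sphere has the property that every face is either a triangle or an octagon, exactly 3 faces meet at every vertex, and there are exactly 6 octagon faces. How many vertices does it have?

24

Let x be the number of triangles; then F = 6 + x.
Edge–face incidences: 2E = 8·6 + 3·x = 48 + 3x.
Every vertex has degree 3, so 3V = 2E.
Euler: V − E + F = 2 ⇒ (2E)/3 − E + (6 + x) = 2.
Multiply by 6: 2·(2E) − 3·(2E) + 6·(6 + x) = 12, i.e. 36 + 6x − (48 + 3x) = 12.
Collecting terms: 3x − 12 = 12, so 3x = 24, so x = 8.
Then 2E = 48 + 3·8 = 72, so E = 36, V = 2E/3 = 24, F = 6 + 8 = 14.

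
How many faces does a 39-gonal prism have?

A prism on an n-gon has two n-gon bases and n rectangular sides: V = 2·39 = 78, E = 3·39 = 117, F = 39 + 2 = 41.

41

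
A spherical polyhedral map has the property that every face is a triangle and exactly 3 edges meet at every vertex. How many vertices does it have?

Each face has 3 edges and each edge borders two faces, so 2E = 3F.
Each vertex has degree 3, so 3V = 2E and hence V = 3F/3.
Euler: V − E + F = 2 ⇒ (3F/3) − (3F/2) + F = 2.
Multiply by 6: (6 − 9 + 6)F = 12, i.e. 3F = 12.
So F = 4, E = 3·4/2 = 6, V = 3·4/3 = 4.

4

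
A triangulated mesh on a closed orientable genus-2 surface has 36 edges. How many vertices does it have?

χ = 2 − 2·2 = -2, and every face is a triangle so 3F = 2E.
F = 2E/3 = 24. Then V = -2 + E − F = -2 + 36 − 24 = 10.

10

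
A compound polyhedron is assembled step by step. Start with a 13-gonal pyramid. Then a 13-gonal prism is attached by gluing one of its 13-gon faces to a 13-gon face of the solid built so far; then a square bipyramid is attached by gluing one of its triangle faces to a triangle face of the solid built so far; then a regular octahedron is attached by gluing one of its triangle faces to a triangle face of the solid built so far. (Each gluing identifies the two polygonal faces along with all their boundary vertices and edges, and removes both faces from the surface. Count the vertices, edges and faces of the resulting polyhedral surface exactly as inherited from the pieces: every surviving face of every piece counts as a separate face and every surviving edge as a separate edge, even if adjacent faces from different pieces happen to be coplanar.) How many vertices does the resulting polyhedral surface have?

A 13-gonal pyramid: V=14, E=26, F=14.
Attach a 13-gonal prism (V=26, E=39, F=15) along a 13-gon: merge 13 vertices and 13 edges, delete both glued faces → V=27, E=52, F=27.
Attach a square bipyramid (V=6, E=12, F=8) along a 3-gon: merge 3 vertices and 3 edges, delete both glued faces → V=30, E=61, F=33.
Attach a regular octahedron (V=6, E=12, F=8) along a 3-gon: merge 3 vertices and 3 edges, delete both glued faces → V=33, E=70, F=39.
Check: V − E + F = 33 − 70 + 39 = 2.

33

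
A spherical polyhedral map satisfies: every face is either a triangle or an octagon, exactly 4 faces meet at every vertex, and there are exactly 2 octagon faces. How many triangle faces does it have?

16

Let x be the number of triangles; then F = 2 + x.
Edge–face incidences: 2E = 8·2 + 3·x = 16 + 3x.
Every vertex has degree 4, so 4V = 2E.
Euler: V − E + F = 2 ⇒ (2E)/4 − E + (2 + x) = 2.
Multiply by 8: 2·(2E) − 4·(2E) + 8·(2 + x) = 16, i.e. 16 + 8x − 2·(16 + 3x) = 16.
Collecting terms: 2x − 16 = 16, so 2x = 32, so x = 16.
Then 2E = 16 + 3·16 = 64, so E = 32, V = 2E/4 = 16, F = 2 + 16 = 18.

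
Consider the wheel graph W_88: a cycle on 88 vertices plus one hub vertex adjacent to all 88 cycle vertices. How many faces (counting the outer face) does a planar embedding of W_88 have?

89

W_88 has V = 88 + 1 = 89 vertices and E = 2·88 = 176 edges.
By Euler's formula F = 2 − V + E = 2 − 89 + 176 = 89.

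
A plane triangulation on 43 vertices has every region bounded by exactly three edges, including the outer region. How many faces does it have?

In a plane triangulation 3F = 2E and V − E + F = 2, so F = 2V − 4 = 2·43 − 4 = 82.

82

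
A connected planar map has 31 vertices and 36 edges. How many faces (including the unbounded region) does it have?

7

Euler's formula for a connected plane graph: V − E + F = 2, so F = 2 − 31 + 36 = 7.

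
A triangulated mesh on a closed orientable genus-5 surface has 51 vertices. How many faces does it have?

118

χ = 2 − 2·5 = -8, and every face is a triangle so 3F = 2E.
V − E + F = -8 with E = 3F/2 gives 51 − (3/2 − 1)·F = -8, so F = 118 and E = 177.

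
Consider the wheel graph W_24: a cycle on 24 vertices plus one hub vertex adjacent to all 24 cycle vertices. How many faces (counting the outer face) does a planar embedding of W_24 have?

25

W_24 has V = 24 + 1 = 25 vertices and E = 2·24 = 48 edges.
By Euler's formula F = 2 − V + E = 2 − 25 + 48 = 25.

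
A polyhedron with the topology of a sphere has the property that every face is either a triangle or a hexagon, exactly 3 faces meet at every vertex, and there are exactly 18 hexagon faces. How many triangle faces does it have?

Let x be the number of triangles; then F = 18 + x.
Edge–face incidences: 2E = 6·18 + 3·x = 108 + 3x.
Every vertex has degree 3, so 3V = 2E.
Euler: V − E + F = 2 ⇒ (2E)/3 − E + (18 + x) = 2.
Multiply by 6: 2·(2E) − 3·(2E) + 6·(18 + x) = 12, i.e. 108 + 6x − (108 + 3x) = 12.
Collecting terms: 3x = 12, so x = 4.
Then 2E = 108 + 3·4 = 120, so E = 60, V = 2E/3 = 40, F = 18 + 4 = 22.

4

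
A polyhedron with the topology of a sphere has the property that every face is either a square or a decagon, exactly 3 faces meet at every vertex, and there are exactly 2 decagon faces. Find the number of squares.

10

Let x be the number of squares; then F = 2 + x.
Edge–face incidences: 2E = 10·2 + 4·x = 20 + 4x.
Every vertex has degree 3, so 3V = 2E.
Euler: V − E + F = 2 ⇒ (2E)/3 − E + (2 + x) = 2.
Multiply by 6: 2·(2E) − 3·(2E) + 6·(2 + x) = 12, i.e. 12 + 6x − (20 + 4x) = 12.
Collecting terms: 2x − 8 = 12, so 2x = 20, so x = 10.
Then 2E = 20 + 4·10 = 60, so E = 30, V = 2E/3 = 20, F = 2 + 10 = 12.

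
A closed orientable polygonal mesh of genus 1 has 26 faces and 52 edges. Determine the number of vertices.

For a closed orientable surface of genus 1, χ = 2 − 2·1 = 0.
V = 0 + E − F = 0 + 52 − 26 = 26.

26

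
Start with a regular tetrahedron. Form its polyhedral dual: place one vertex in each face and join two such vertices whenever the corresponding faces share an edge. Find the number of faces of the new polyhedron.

4

The base solid has V = 4, E = 6, F = 4.
The dual swaps V and F and preserves E: V′ = F = 4, E′ = E = 6, F′ = V = 4.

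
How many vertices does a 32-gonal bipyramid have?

34

A bipyramid over an n-gon has 2n triangular faces and n + 2 vertices: V = 32 + 2 = 34, E = 3·32 = 96, F = 2·32 = 64.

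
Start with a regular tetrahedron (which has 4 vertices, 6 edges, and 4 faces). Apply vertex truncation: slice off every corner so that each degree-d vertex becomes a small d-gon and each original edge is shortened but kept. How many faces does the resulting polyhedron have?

8

Truncation replaces each original edge-end by a new vertex, so V′ = 2E = 12.
Each original edge survives, and each old vertex of degree d contributes d new edges; summing degrees gives Σd = 2E, so E′ = E + 2E = 3E = 18.
Each original face survives and each original vertex becomes one new face: F′ = F + V = 8.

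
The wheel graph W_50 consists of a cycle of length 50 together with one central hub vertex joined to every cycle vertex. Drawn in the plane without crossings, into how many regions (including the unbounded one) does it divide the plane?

W_50 has V = 50 + 1 = 51 vertices and E = 2·50 = 100 edges.
By Euler's formula F = 2 − V + E = 2 − 51 + 100 = 51.

51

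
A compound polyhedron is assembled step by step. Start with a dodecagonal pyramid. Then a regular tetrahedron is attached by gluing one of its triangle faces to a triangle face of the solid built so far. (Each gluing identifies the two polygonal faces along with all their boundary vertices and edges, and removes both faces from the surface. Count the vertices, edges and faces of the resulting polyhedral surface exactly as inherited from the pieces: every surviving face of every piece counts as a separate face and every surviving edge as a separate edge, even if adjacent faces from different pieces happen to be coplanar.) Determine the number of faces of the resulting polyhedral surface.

A dodecagonal pyramid: V=13, E=24, F=13.
Attach a regular tetrahedron (V=4, E=6, F=4) along a 3-gon: merge 3 vertices and 3 edges, delete both glued faces → V=14, E=27, F=15.
Check: V − E + F = 14 − 27 + 15 = 2.

15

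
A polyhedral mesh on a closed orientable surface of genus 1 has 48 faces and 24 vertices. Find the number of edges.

For a closed orientable surface of genus 1, χ = 2 − 2·1 = 0.
E = V + F − (0) = 24 + 48 − (0) = 72.

72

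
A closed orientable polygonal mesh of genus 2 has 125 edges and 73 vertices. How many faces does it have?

For a closed orientable surface of genus 2, χ = 2 − 2·2 = -2.
F = -2 − V + E = -2 − 73 + 125 = 50.

50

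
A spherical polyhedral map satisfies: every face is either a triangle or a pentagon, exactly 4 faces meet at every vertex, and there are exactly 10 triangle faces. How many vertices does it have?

Let x be the number of pentagons; then F = 10 + x.
Edge–face incidences: 2E = 3·10 + 5·x = 30 + 5x.
Every vertex has degree 4, so 4V = 2E.
Euler: V − E + F = 2 ⇒ (2E)/4 − E + (10 + x) = 2.
Multiply by 8: 2·(2E) − 4·(2E) + 8·(10 + x) = 16, i.e. 80 + 8x − 2·(30 + 5x) = 16.
Collecting terms: −2x + 20 = 16, so −2x = −4, so x = 2.
Then 2E = 30 + 5·2 = 40, so E = 20, V = 2E/4 = 10, F = 10 + 2 = 12.

10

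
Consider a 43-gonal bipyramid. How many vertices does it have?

45

A bipyramid over an n-gon has 2n triangular faces and n + 2 vertices: V = 43 + 2 = 45, E = 3·43 = 129, F = 2·43 = 86.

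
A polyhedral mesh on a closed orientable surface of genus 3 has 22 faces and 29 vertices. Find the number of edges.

For a closed orientable surface of genus 3, χ = 2 − 2·3 = -4.
E = V + F − (-4) = 29 + 22 − (-4) = 55.

55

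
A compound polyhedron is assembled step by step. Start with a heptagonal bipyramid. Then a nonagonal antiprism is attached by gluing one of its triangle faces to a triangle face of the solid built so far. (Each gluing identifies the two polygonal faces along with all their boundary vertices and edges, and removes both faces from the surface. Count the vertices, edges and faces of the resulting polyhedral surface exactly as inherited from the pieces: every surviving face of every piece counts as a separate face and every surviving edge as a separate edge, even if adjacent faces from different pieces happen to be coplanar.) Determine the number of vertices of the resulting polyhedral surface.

24

A heptagonal bipyramid: V=9, E=21, F=14.
Attach a nonagonal antiprism (V=18, E=36, F=20) along a 3-gon: merge 3 vertices and 3 edges, delete both glued faces → V=24, E=54, F=32.
Check: V − E + F = 24 − 54 + 32 = 2.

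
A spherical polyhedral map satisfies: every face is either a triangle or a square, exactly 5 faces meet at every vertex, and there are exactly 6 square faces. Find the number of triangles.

Let x be the number of triangles; then F = 6 + x.
Edge–face incidences: 2E = 4·6 + 3·x = 24 + 3x.
Every vertex has degree 5, so 5V = 2E.
Euler: V − E + F = 2 ⇒ (2E)/5 − E + (6 + x) = 2.
Multiply by 10: 2·(2E) − 5·(2E) + 10·(6 + x) = 20, i.e. 60 + 10x − 3·(24 + 3x) = 20.
Collecting terms: x − 12 = 20, so x = 32.
Then 2E = 24 + 3·32 = 120, so E = 60, V = 2E/5 = 24, F = 6 + 32 = 38.

32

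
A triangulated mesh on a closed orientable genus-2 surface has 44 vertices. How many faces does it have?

χ = 2 − 2·2 = -2, and every face is a triangle so 3F = 2E.
V − E + F = -2 with E = 3F/2 gives 44 − (3/2 − 1)·F = -2, so F = 92 and E = 138.

92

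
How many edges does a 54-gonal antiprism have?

216

An antiprism on an n-gon has two n-gon caps and 2n triangles: V = 2·54 = 108, E = 4·54 = 216, F = 2·54 + 2 = 110.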